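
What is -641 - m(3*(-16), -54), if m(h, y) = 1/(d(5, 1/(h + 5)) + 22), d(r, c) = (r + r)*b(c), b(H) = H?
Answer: -600019/936 ≈ -641.05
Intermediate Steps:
d(r, c) = 2*c*r (d(r, c) = (r + r)*c = (2*r)*c = 2*c*r)
m(h, y) = 1/(22 + 10/(5 + h)) (m(h, y) = 1/(2*5/(h + 5) + 22) = 1/(2*5/(5 + h) + 22) = 1/(10/(5 + h) + 22) = 1/(22 + 10/(5 + h)))
-641 - m(3*(-16), -54) = -641 - (5 + 3*(-16))/(2*(60 + 11*(3*(-16)))) = -641 - (5 - 48)/(2*(60 + 11*(-48))) = -641 - (-43)/(2*(60 - 528)) = -641 - (-43)/(2*(-468)) = -641 - (-1)*(-43)/(2*468) = -641 - 1*43/936 = -641 - 43/936 = -600019/936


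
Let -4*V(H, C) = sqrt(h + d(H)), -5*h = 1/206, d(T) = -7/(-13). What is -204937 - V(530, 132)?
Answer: -204937 + sqrt(96367830)/53560 ≈ -2.0494e+5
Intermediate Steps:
d(T) = 7/13 (d(T) = -7*(-1/13) = 7/13)
h = -1/1030 (h = -1/5/206 = -1/5*1/206 = -1/1030 ≈ -0.00097087)
V(H, C) = -sqrt(96367830)/53560 (V(H, C) = -sqrt(-1/1030 + 7/13)/4 = -sqrt(96367830)/53560)
-204937 - V(530, 132) = -204937 - (-1)*sqrt(96367830)/53560 = -204937 + sqrt(96367830)/53560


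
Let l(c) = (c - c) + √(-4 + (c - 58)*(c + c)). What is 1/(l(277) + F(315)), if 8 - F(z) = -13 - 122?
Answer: -143/100873 + √121322/100873 ≈ 0.0020354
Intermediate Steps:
F(z) = 143 (F(z) = 8 - (-13 - 122) = 8 - 1*(-135) = 8 + 135 = 143)
l(c) = √(-4 + 2*c*(-58 + c)) (l(c) = 0 + √(-4 + (-58 + c)*(2*c)) = 0 + √(-4 + 2*c*(-58 + c)) = √(-4 + 2*c*(-58 + c)))
1/(l(277) + F(315)) = 1/(√(-4 - 116*277 + 2*277²) + 143) = 1/(√(-4 - 32132 + 2*76729) + 143) = 1/(√(-4 - 32132 + 153458) + 143) = 1/(√121322 + 143) = 1/(143 + √121322)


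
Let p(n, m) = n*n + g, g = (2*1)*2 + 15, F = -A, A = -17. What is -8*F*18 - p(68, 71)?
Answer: -7091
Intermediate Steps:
F = 17 (F = -1*(-17) = 17)
g = 19 (g = 2*2 + 15 = 4 + 15 = 19)
p(n, m) = 19 + n**2 (p(n, m) = n*n + 19 = n**2 + 19 = 19 + n**2)
-8*F*18 - p(68, 71) = -8*17*18 - (19 + 68**2) = -136*18 - (19 + 4624) = -2448 - 1*4643 = -2448 - 4643 = -7091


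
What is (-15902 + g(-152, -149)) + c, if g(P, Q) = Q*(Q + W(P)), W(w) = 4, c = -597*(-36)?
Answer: 27195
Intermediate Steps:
c = 21492
g(P, Q) = Q*(4 + Q) (g(P, Q) = Q*(Q + 4) = Q*(4 + Q))
(-15902 + g(-152, -149)) + c = (-15902 - 149*(4 - 149)) + 21492 = (-15902 - 149*(-145)) + 21492 = (-15902 + 21605) + 21492 = 5703 + 21492 = 27195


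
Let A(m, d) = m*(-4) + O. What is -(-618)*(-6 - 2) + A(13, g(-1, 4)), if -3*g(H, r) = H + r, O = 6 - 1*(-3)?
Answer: -4987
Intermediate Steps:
O = 9 (O = 6 + 3 = 9)
g(H, r) = -H/3 - r/3 (g(H, r) = -(H + r)/3 = -H/3 - r/3)
A(m, d) = 9 - 4*m (A(m, d) = m*(-4) + 9 = -4*m + 9 = 9 - 4*m)
-(-618)*(-6 - 2) + A(13, g(-1, 4)) = -(-618)*(-6 - 2) + (9 - 4*13) = -(-618)*(-8) + (9 - 52) = -103*48 - 43 = -4944 - 43 = -4987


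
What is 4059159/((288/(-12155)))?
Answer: -16446359215/96 ≈ -1.7132e+8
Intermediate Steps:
4059159/((288/(-12155))) = 4059159/((288*(-1/12155))) = 4059159/(-288/12155) = 4059159*(-12155/288) = -16446359215/96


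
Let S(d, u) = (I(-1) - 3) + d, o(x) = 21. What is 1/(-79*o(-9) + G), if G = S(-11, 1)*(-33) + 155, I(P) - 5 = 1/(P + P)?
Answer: -2/2381 ≈ -0.00083998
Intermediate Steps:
I(P) = 5 + 1/(2*P) (I(P) = 5 + 1/(P + P) = 5 + 1/(2*P))
S(d, u) = 3/2 + d (S(d, u) = ((5 + (½)/(-1)) - 3) + d = ((5 + (½)*(-1)) - 3) + d = ((5 - ½) - 3) + d = (9/2 - 3) + d = 3/2 + d)
G = 937/2 (G = (3/2 - 11)*(-33) + 155 = -19/2*(-33) + 155 = 627/2 + 155 = 937/2 ≈ 468.50)
1/(-79*o(-9) + G) = 1/(-79*21 + 937/2) = 1/(-1659 + 937/2) = 1/(-2381/2) = -2/2381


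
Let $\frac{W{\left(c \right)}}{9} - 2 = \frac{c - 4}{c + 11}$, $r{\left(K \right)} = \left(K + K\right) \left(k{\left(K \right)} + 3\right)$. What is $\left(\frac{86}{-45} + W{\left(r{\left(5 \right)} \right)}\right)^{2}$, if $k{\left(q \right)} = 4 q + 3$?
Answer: $\frac{89930413456}{148718025} \approx 604.7$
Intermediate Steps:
$k{\left(q \right)} = 3 + 4 q$
$r{\left(K \right)} = 2 K \left(6 + 4 K\right)$ ($r{\left(K \right)} = \left(K + K\right) \left(\left(3 + 4 K\right) + 3\right) = 2 K \left(6 + 4 K\right)$)
$W{\left(c \right)} = 18 + \frac{9 \left(-4 + c\right)}{11 + c}$ ($W{\left(c \right)} = 18 + 9 \frac{c - 4}{c + 11} = 18 + 9 \frac{-4 + c}{11 + c} = 18 + \frac{9 \left(-4 + c\right)}{11 + c}$)
$\left(\frac{86}{-45} + W{\left(r{\left(5 \right)} \right)}\right)^{2} = \left(\frac{86}{-45} + \frac{27 \left(6 + 4 \cdot 5 \left(3 + 2 \cdot 5\right)\right)}{11 + 4 \cdot 5 \left(3 + 2 \cdot 5\right)}\right)^{2} = \left(86 \left(- \frac{1}{45}\right) + \frac{27 \left(6 + 4 \cdot 5 \left(3 + 10\right)\right)}{11 + 4 \cdot 5 \left(3 + 10\right)}\right)^{2} = \left(- \frac{86}{45} + \frac{27 \left(6 + 4 \cdot 5 \cdot 13\right)}{11 + 4 \cdot 5 \cdot 13}\right)^{2} = \left(- \frac{86}{45} + \frac{27 \left(6 + 260\right)}{11 + 260}\right)^{2} = \left(- \frac{86}{45} + 27 \cdot \frac{1}{271} \cdot 266\right)^{2} = \left(- \frac{86}{45} + \frac{7182}{271}\right)^{2} = \left(\frac{299884}{12195}\right)^{2} = \frac{89930413456}{148718025}$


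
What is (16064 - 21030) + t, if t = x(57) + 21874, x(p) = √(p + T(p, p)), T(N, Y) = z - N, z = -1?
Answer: 16908 + I ≈ 16908.0 + 1.0*I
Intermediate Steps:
T(N, Y) = -1 - N
x(p) = I (x(p) = √(p + (-1 - p)) = √(-1) = I)
t = 21874 + I (t = I + 21874 = 21874 + I ≈ 21874.0 + 1.0*I)
(16064 - 21030) + t = (16064 - 21030) + (21874 + I) = -4966 + (21874 + I) = 16908 + I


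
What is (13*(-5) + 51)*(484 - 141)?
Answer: -4802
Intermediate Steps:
(13*(-5) + 51)*(484 - 141) = (-65 + 51)*343 = -14*343 = -4802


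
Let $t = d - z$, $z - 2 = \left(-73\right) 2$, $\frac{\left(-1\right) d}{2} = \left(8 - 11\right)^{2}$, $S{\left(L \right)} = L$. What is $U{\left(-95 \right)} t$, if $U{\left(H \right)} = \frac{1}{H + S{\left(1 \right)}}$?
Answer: $- \frac{63}{47} \approx -1.3404$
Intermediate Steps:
$d = -18$ ($d = - 2 \left(8 - 11\right)^{2} = - 2 \left(-3\right)^{2} = \left(-2\right) 9 = -18$)
$z = -144$ ($z = 2 - 146 = -144$)
$t = 126$ ($t = -18 - -144 = -18 + 144 = 126$)
$U{\left(H \right)} = \frac{1}{1 + H}$ ($U{\left(H \right)} = \frac{1}{H + 1} = \frac{1}{1 + H}$)
$U{\left(-95 \right)} t = \frac{1}{1 - 95} \cdot 126 = \frac{1}{-94} \cdot 126 = \left(- \frac{1}{94}\right) 126 = - \frac{63}{47}$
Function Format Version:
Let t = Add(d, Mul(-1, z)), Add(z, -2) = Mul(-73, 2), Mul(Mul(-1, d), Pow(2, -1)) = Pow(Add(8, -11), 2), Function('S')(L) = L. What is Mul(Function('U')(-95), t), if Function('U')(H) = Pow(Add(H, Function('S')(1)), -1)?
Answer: Rational(-63, 47) ≈ -1.3404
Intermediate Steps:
d = -18 (d = Mul(-2, Pow(Add(8, -11), 2)) = Mul(-2, Pow(-3, 2)) = Mul(-2, 9) = -18)
z = -144 (z = Add(2, Mul(-73, 2)) = Add(2, -146) = -144)
t = 126 (t = Add(-18, Mul(-1, -144)) = Add(-18, 144) = 126)
Function('U')(H) = Pow(Add(1, H), -1) (Function('U')(H) = Pow(Add(H, 1), -1) = Pow(Add(1, H), -1))
Mul(Function('U')(-95), t) = Mul(Pow(Add(1, -95), -1), 126) = Mul(Pow(-94, -1), 126) = Mul(Rational(-1, 94), 126) = Rational(-63, 47)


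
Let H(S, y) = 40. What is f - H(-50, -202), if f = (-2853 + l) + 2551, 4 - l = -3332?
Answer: 2994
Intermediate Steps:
l = 3336 (l = 4 - 1*(-3332) = 4 + 3332 = 3336)
f = 3034 (f = (-2853 + 3336) + 2551 = 483 + 2551 = 3034)
f - H(-50, -202) = 3034 - 1*40 = 3034 - 40 = 2994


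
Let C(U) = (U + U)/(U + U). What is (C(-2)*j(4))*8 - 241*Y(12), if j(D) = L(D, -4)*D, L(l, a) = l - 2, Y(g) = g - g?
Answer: 64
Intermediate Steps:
C(U) = 1 (C(U) = (2*U)/((2*U)) = (2*U)*(1/(2*U)) = 1)
Y(g) = 0
L(l, a) = -2 + l
j(D) = D*(-2 + D) (j(D) = (-2 + D)*D = D*(-2 + D))
(C(-2)*j(4))*8 - 241*Y(12) = (1*(4*(-2 + 4)))*8 - 241*0 = (1*(4*2))*8 + 0 = (1*8)*8 + 0 = 8*8 + 0 = 64 + 0 = 64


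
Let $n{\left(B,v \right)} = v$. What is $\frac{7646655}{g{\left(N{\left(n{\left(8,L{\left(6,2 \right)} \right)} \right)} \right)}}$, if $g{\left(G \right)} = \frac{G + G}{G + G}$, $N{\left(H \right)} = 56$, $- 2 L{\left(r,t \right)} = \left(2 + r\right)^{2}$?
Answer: $7646655$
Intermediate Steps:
$L{\left(r,t \right)} = - \frac{\left(2 + r\right)^{2}}{2}$
$g{\left(G \right)} = 1$ ($g{\left(G \right)} = \frac{2 G}{2 G} = 2 G \frac{1}{2 G} = 1$)
$\frac{7646655}{g{\left(N{\left(n{\left(8,L{\left(6,2 \right)} \right)} \right)} \right)}} = \frac{7646655}{1} = 7646655 \cdot 1 = 7646655$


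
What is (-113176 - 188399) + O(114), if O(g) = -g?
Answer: -301689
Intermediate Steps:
(-113176 - 188399) + O(114) = (-113176 - 188399) - 1*114 = -301575 - 114 = -301689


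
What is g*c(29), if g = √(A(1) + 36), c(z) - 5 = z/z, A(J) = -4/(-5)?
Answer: 12*√230/5 ≈ 36.398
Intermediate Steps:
A(J) = ⅘ (A(J) = -4*(-⅕) = ⅘)
c(z) = 6 (c(z) = 5 + z/z = 5 + 1 = 6)
g = 2*√230/5 (g = √(⅘ + 36) = √(184/5) = 2*√230/5 ≈ 6.0663)
g*c(29) = (2*√230/5)*6 = 12*√230/5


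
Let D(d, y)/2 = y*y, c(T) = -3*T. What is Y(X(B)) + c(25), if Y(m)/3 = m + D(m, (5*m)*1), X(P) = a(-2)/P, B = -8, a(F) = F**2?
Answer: -39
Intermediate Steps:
X(P) = 4/P (X(P) = (-2)**2/P = 4/P)
D(d, y) = 2*y**2 (D(d, y) = 2*(y*y) = 2*y**2)
Y(m) = 3*m + 150*m**2 (Y(m) = 3*(m + 2*((5*m)*1)**2) = 3*(m + 2*(5*m)**2) = 3*(m + 2*(25*m**2)) = 3*(m + 50*m**2) = 3*m + 150*m**2)
Y(X(B)) + c(25) = 3*(4/(-8))*(1 + 50*(4/(-8))) - 3*25 = 3*(4*(-1/8))*(1 + 50*(4*(-1/8))) - 75 = 3*(-1/2)*(1 + 50*(-1/2)) - 75 = 3*(-1/2)*(1 - 25) - 75 = 3*(-1/2)*(-24) - 75 = 36 - 75 = -39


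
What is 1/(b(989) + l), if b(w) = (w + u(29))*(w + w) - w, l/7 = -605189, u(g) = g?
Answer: -1/2223708 ≈ -4.4970e-7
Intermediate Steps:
l = -4236323 (l = 7*(-605189) = -4236323)
b(w) = -w + 2*w*(29 + w) (b(w) = (w + 29)*(w + w) - w = (29 + w)*(2*w) - w = 2*w*(29 + w) - w = -w + 2*w*(29 + w))
1/(b(989) + l) = 1/(989*(57 + 2*989) - 4236323) = 1/(989*(57 + 1978) - 4236323) = 1/(989*2035 - 4236323) = 1/(2012615 - 4236323) = 1/(-2223708) = -1/2223708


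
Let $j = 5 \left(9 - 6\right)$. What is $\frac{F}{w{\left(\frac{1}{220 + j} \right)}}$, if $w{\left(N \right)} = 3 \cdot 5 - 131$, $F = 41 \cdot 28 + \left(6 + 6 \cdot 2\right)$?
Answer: $- \frac{583}{58} \approx -10.052$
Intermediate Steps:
$j = 15$ ($j = 5 \cdot 3 = 15$)
$F = 1166$ ($F = 1148 + \left(6 + 12\right) = 1148 + 18 = 1166$)
$w{\left(N \right)} = -116$ ($w{\left(N \right)} = 15 - 131 = -116$)
$\frac{F}{w{\left(\frac{1}{220 + j} \right)}} = \frac{1166}{-116} = 1166 \left(- \frac{1}{116}\right) = - \frac{583}{58}$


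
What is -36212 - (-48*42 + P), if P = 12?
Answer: -34208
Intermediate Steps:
-36212 - (-48*42 + P) = -36212 - (-48*42 + 12) = -36212 - (-2016 + 12) = -36212 - 1*(-2004) = -36212 + 2004 = -34208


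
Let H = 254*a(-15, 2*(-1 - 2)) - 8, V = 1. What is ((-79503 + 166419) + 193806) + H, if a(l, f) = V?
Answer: 280968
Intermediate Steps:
a(l, f) = 1
H = 246 (H = 254*1 - 8 = 254 - 8 = 246)
((-79503 + 166419) + 193806) + H = ((-79503 + 166419) + 193806) + 246 = (86916 + 193806) + 246 = 280722 + 246 = 280968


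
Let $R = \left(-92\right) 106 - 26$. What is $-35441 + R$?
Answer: $-45219$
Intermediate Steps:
$R = -9778$ ($R = -9752 - 26 = -9778$)
$-35441 + R = -35441 - 9778 = -45219$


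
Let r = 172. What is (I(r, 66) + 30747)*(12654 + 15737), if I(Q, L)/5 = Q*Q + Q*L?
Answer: 6684007957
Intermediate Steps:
I(Q, L) = 5*Q² + 5*L*Q (I(Q, L) = 5*(Q*Q + Q*L) = 5*(Q² + L*Q) = 5*Q² + 5*L*Q)
(I(r, 66) + 30747)*(12654 + 15737) = (5*172*(66 + 172) + 30747)*(12654 + 15737) = (5*172*238 + 30747)*28391 = (204680 + 30747)*28391 = 235427*28391 = 6684007957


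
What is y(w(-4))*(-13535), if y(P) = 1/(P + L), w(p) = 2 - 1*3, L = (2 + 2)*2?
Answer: -13535/7 ≈ -1933.6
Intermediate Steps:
L = 8 (L = 4*2 = 8)
w(p) = -1 (w(p) = 2 - 3 = -1)
y(P) = 1/(8 + P) (y(P) = 1/(P + 8) = 1/(8 + P))
y(w(-4))*(-13535) = -13535/(8 - 1) = -13535/7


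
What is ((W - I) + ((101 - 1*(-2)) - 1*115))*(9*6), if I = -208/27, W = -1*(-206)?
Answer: 10892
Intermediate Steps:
W = 206
I = -208/27 (I = -208*1/27 = -208/27 ≈ -7.7037)
((W - I) + ((101 - 1*(-2)) - 1*115))*(9*6) = ((206 - 1*(-208/27)) + ((101 - 1*(-2)) - 1*115))*(9*6) = ((206 + 208/27) + ((101 + 2) - 115))*54 = (5770/27 + (103 - 115))*54 = (5770/27 - 12)*54 = (5446/27)*54 = 10892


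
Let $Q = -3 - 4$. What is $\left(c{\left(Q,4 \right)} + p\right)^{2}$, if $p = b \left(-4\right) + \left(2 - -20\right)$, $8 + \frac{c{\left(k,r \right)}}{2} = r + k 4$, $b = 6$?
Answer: $4356$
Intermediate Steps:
$Q = -7$ ($Q = -3 - 4 = -7$)
$c{\left(k,r \right)} = -16 + 2 r + 8 k$ ($c{\left(k,r \right)} = -16 + 2 \left(r + k 4\right) = -16 + 2 \left(r + 4 k\right) = -16 + \left(2 r + 8 k\right) = -16 + 2 r + 8 k$)
$p = -2$ ($p = 6 \left(-4\right) + \left(2 - -20\right) = -24 + \left(2 + 20\right) = -24 + 22 = -2$)
$\left(c{\left(Q,4 \right)} + p\right)^{2} = \left(\left(-16 + 2 \cdot 4 + 8 \left(-7\right)\right) - 2\right)^{2} = \left(\left(-16 + 8 - 56\right) - 2\right)^{2} = \left(-64 - 2\right)^{2} = \left(-66\right)^{2} = 4356$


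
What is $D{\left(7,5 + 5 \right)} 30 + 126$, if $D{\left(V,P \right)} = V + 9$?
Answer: $606$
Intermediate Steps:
$D{\left(V,P \right)} = 9 + V$
$D{\left(7,5 + 5 \right)} 30 + 126 = \left(9 + 7\right) 30 + 126 = 16 \cdot 30 + 126 = 480 + 126 = 606$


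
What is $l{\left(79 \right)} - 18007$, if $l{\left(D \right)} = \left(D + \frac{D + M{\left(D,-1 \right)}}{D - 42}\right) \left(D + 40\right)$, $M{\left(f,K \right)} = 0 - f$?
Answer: $-8606$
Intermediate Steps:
$M{\left(f,K \right)} = - f$
$l{\left(D \right)} = D \left(40 + D\right)$ ($l{\left(D \right)} = \left(D + \frac{D - D}{D - 42}\right) \left(D + 40\right) = \left(D + \frac{0}{-42 + D}\right) \left(40 + D\right) = \left(D + 0\right) \left(40 + D\right) = D \left(40 + D\right)$)
$l{\left(79 \right)} - 18007 = 79 \left(40 + 79\right) - 18007 = 79 \cdot 119 - 18007 = 9401 - 18007 = -8606$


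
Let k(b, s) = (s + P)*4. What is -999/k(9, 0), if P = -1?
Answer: 999/4 ≈ 249.75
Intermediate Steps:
k(b, s) = -4 + 4*s (k(b, s) = (s - 1)*4 = (-1 + s)*4 = -4 + 4*s)
-999/k(9, 0) = -999/(-4 + 4*0) = -999/(-4 + 0) = -999/(-4) = -999*(-¼) = 999/4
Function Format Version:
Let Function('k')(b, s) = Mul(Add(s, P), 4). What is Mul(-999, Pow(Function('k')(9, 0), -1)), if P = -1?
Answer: Rational(999, 4) ≈ 249.75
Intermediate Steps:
Function('k')(b, s) = Add(-4, Mul(4, s)) (Function('k')(b, s) = Mul(Add(s, -1), 4) = Mul(Add(-1, s), 4) = Add(-4, Mul(4, s)))
Mul(-999, Pow(Function('k')(9, 0), -1)) = Mul(-999, Pow(Add(-4, Mul(4, 0)), -1)) = Mul(-999, Pow(Add(-4, 0), -1)) = Mul(-999, Pow(-4, -1)) = Mul(-999, Rational(-1, 4)) = Rational(999, 4)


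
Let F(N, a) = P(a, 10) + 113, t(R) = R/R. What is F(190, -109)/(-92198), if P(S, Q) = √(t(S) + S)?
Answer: -113/92198 - 3*I*√3/46099 ≈ -0.0012256 - 0.00011272*I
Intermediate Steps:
t(R) = 1
P(S, Q) = √(1 + S)
F(N, a) = 113 + √(1 + a) (F(N, a) = √(1 + a) + 113 = 113 + √(1 + a))
F(190, -109)/(-92198) = (113 + √(1 - 109))/(-92198) = (113 + √(-108))*(-1/92198) = (113 + 6*I*√3)*(-1/92198) = -113/92198 - 3*I*√3/46099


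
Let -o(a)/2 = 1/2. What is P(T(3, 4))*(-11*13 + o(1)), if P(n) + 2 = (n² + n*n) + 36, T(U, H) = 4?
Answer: -9504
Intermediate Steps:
o(a) = -1 (o(a) = -2/2 = -2*½ = -1)
P(n) = 34 + 2*n² (P(n) = -2 + ((n² + n*n) + 36) = -2 + ((n² + n²) + 36) = -2 + (2*n² + 36) = -2 + (36 + 2*n²) = 34 + 2*n²)
P(T(3, 4))*(-11*13 + o(1)) = (34 + 2*4²)*(-11*13 - 1) = (34 + 2*16)*(-143 - 1) = (34 + 32)*(-144) = 66*(-144) = -9504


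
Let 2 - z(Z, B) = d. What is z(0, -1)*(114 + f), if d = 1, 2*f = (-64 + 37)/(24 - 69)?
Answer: 1143/10 ≈ 114.30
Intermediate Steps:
f = 3/10 (f = ((-64 + 37)/(24 - 69))/2 = (-27/(-45))/2 = (-27*(-1/45))/2 = (1/2)*(3/5) = 3/10 ≈ 0.30000)
z(Z, B) = 1 (z(Z, B) = 2 - 1*1 = 2 - 1 = 1)
z(0, -1)*(114 + f) = 1*(114 + 3/10) = 1*(1143/10) = 1143/10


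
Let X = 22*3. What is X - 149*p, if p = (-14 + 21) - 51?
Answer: 6622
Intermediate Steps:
X = 66
p = -44 (p = 7 - 51 = -44)
X - 149*p = 66 - 149*(-44) = 66 + 6556 = 6622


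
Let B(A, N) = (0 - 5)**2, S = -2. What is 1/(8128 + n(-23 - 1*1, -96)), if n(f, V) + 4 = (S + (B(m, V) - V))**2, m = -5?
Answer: 1/22285 ≈ 4.4873e-5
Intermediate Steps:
B(A, N) = 25 (B(A, N) = (-5)**2 = 25)
n(f, V) = -4 + (23 - V)**2 (n(f, V) = -4 + (-2 + (25 - V))**2 = -4 + (23 - V)**2)
1/(8128 + n(-23 - 1*1, -96)) = 1/(8128 + (-4 + (-23 - 96)**2)) = 1/(8128 + (-4 + (-119)**2)) = 1/(8128 + (-4 + 14161)) = 1/(8128 + 14157) = 1/22285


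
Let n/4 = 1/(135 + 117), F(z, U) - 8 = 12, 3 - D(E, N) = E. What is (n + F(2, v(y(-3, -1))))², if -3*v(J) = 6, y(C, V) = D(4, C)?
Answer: 1590121/3969 ≈ 400.64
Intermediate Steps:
D(E, N) = 3 - E
y(C, V) = -1 (y(C, V) = 3 - 1*4 = 3 - 4 = -1)
v(J) = -2 (v(J) = -⅓*6 = -2)
F(z, U) = 20 (F(z, U) = 8 + 12 = 20)
n = 1/63 (n = 4/(135 + 117) = 4/252 = 4*(1/252) = 1/63 ≈ 0.015873)
(n + F(2, v(y(-3, -1))))² = (1/63 + 20)² = (1261/63)² = 1590121/3969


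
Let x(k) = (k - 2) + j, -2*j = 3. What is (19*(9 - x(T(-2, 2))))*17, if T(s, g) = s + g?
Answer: 8075/2 ≈ 4037.5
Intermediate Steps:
j = -3/2 (j = -1/2*3 = -3/2 ≈ -1.5000)
T(s, g) = g + s
x(k) = -7/2 + k (x(k) = (k - 2) - 3/2 = (-2 + k) - 3/2 = -7/2 + k)
(19*(9 - x(T(-2, 2))))*17 = (19*(9 - (-7/2 + (2 - 2))))*17 = (19*(9 - (-7/2 + 0)))*17 = (19*(9 - 1*(-7/2)))*17 = (19*(9 + 7/2))*17 = (19*(25/2))*17 = (475/2)*17 = 8075/2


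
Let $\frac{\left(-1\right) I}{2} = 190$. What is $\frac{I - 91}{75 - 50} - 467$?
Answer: $- \frac{12146}{25} \approx -485.84$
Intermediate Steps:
$I = -380$ ($I = \left(-2\right) 190 = -380$)
$\frac{I - 91}{75 - 50} - 467 = \frac{-380 - 91}{75 - 50} - 467 = - \frac{471}{25} - 467 = - \frac{12146}{25}$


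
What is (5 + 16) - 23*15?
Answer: -324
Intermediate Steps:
(5 + 16) - 23*15 = 21 - 345 = -324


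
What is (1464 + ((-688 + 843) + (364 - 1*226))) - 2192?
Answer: -435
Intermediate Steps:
(1464 + ((-688 + 843) + (364 - 1*226))) - 2192 = (1464 + (155 + (364 - 226))) - 2192 = (1464 + (155 + 138)) - 2192 = (1464 + 293) - 2192 = 1757 - 2192 = -435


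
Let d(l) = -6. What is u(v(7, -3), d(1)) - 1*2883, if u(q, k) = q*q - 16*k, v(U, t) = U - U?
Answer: -2787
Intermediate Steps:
v(U, t) = 0
u(q, k) = q² - 16*k
u(v(7, -3), d(1)) - 1*2883 = (0² - 16*(-6)) - 1*2883 = (0 + 96) - 2883 = 96 - 2883 = -2787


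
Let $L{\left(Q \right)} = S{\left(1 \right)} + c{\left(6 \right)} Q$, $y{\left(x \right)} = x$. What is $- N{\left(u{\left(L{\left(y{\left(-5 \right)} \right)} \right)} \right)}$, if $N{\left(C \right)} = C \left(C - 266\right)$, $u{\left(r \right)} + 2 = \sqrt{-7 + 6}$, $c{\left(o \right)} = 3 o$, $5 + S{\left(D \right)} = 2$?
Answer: $-535 + 270 i \approx -535.0 + 270.0 i$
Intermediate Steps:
$S{\left(D \right)} = -3$ ($S{\left(D \right)} = -5 + 2 = -3$)
$L{\left(Q \right)} = -3 + 18 Q$ ($L{\left(Q \right)} = -3 + 3 \cdot 6 Q = -3 + 18 Q$)
$u{\left(r \right)} = -2 + i$ ($u{\left(r \right)} = -2 + \sqrt{-7 + 6} = -2 + \sqrt{-1} = -2 + i$)
$N{\left(C \right)} = C \left(-266 + C\right)$
$- N{\left(u{\left(L{\left(y{\left(-5 \right)} \right)} \right)} \right)} = - \left(-2 + i\right) \left(-266 - \left(2 - i\right)\right) = - \left(-2 + i\right) \left(-268 + i\right) = - \left(-268 + i\right) \left(-2 + i\right)$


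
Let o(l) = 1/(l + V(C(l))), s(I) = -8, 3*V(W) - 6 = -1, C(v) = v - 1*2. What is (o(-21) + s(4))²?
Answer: 218089/3364 ≈ 64.830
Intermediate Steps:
C(v) = -2 + v (C(v) = v - 2 = -2 + v)
V(W) = 5/3 (V(W) = 2 + (⅓)*(-1) = 2 - ⅓ = 5/3)
o(l) = 1/(5/3 + l) (o(l) = 1/(l + 5/3) = 1/(5/3 + l))
(o(-21) + s(4))² = (3/(5 + 3*(-21)) - 8)² = (3/(5 - 63) - 8)² = (3/(-58) - 8)² = (3*(-1/58) - 8)² = (-3/58 - 8)² = (-467/58)² = 218089/3364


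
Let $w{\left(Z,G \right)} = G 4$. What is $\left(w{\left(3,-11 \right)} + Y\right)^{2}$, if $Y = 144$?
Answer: $10000$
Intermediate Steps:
$w{\left(Z,G \right)} = 4 G$
$\left(w{\left(3,-11 \right)} + Y\right)^{2} = \left(4 \left(-11\right) + 144\right)^{2} = \left(-44 + 144\right)^{2} = 100^{2} = 10000$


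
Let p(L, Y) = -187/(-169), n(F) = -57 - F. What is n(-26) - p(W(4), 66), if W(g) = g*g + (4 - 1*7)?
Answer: -5426/169 ≈ -32.107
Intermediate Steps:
W(g) = -3 + g² (W(g) = g² + (4 - 7) = g² - 3 = -3 + g²)
p(L, Y) = 187/169 (p(L, Y) = -187*(-1/169) = 187/169)
n(-26) - p(W(4), 66) = (-57 - 1*(-26)) - 1*187/169 = (-57 + 26) - 187/169 = -31 - 187/169 = -5426/169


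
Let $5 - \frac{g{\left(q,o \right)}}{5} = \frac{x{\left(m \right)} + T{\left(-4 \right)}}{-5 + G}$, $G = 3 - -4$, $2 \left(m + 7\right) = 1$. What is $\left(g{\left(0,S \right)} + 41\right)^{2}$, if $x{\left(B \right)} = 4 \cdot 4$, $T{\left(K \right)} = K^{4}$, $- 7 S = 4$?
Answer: $376996$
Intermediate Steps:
$m = - \frac{13}{2}$ ($m = -7 + \frac{1}{2} \cdot 1 = -7 + \frac{1}{2} = - \frac{13}{2} \approx -6.5$)
$S = - \frac{4}{7}$ ($S = \left(- \frac{1}{7}\right) 4 = - \frac{4}{7} \approx -0.57143$)
$G = 7$ ($G = 3 + 4 = 7$)
$x{\left(B \right)} = 16$
$g{\left(q,o \right)} = -655$ ($g{\left(q,o \right)} = 25 - 5 \frac{16 + \left(-4\right)^{4}}{-5 + 7} = 25 - 5 \frac{16 + 256}{2} = 25 - 5 \cdot 272 \cdot \frac{1}{2} = 25 - 680 = -655$)
$\left(g{\left(0,S \right)} + 41\right)^{2} = \left(-655 + 41\right)^{2} = \left(-614\right)^{2} = 376996$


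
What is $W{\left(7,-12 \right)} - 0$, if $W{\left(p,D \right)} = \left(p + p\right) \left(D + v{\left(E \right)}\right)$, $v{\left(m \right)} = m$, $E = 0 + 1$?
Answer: $-154$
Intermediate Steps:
$E = 1$
$W{\left(p,D \right)} = 2 p \left(1 + D\right)$ ($W{\left(p,D \right)} = \left(p + p\right) \left(D + 1\right) = 2 p \left(1 + D\right)$)
$W{\left(7,-12 \right)} - 0 = 2 \cdot 7 \left(1 - 12\right) - 0 = 2 \cdot 7 \left(-11\right) + 0 = -154 + 0 = -154$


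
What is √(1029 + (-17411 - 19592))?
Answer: I*√35974 ≈ 189.67*I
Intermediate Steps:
√(1029 + (-17411 - 19592)) = √(1029 - 37003) = √(-35974) = I*√35974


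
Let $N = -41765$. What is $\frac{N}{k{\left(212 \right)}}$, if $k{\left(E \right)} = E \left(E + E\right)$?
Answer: $- \frac{41765}{89888} \approx -0.46463$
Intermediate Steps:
$k{\left(E \right)} = 2 E^{2}$ ($k{\left(E \right)} = E 2 E = 2 E^{2}$)
$\frac{N}{k{\left(212 \right)}} = - \frac{41765}{2 \cdot 212^{2}} = - \frac{41765}{2 \cdot 44944} = - \frac{41765}{89888}$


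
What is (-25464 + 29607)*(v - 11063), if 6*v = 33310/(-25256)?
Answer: -1157606731859/25256 ≈ -4.5835e+7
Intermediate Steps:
v = -16655/75768 (v = (33310/(-25256))/6 = (33310*(-1/25256))/6 = (⅙)*(-16655/12628) = -16655/75768 ≈ -0.21982)
(-25464 + 29607)*(v - 11063) = (-25464 + 29607)*(-16655/75768 - 11063) = 4143*(-838238039/75768) = -1157606731859/25256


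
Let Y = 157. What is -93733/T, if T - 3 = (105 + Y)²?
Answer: -93733/68647 ≈ -1.3654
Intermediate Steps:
T = 68647 (T = 3 + (105 + 157)² = 3 + 262² = 3 + 68644 = 68647)
-93733/T = -93733/68647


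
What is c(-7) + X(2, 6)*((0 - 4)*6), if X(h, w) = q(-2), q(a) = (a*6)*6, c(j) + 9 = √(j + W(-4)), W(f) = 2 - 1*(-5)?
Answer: 1719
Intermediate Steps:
W(f) = 7 (W(f) = 2 + 5 = 7)
c(j) = -9 + √(7 + j) (c(j) = -9 + √(j + 7) = -9 + √(7 + j))
q(a) = 36*a (q(a) = (6*a)*6 = 36*a)
X(h, w) = -72 (X(h, w) = 36*(-2) = -72)
c(-7) + X(2, 6)*((0 - 4)*6) = (-9 + √(7 - 7)) - 72*(0 - 4)*6 = (-9 + √0) - (-288)*6 = (-9 + 0) - 72*(-24) = -9 + 1728 = 1719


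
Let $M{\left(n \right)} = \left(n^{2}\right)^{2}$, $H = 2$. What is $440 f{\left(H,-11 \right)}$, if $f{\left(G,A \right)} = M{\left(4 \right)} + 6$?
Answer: $115280$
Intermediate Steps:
$M{\left(n \right)} = n^{4}$
$f{\left(G,A \right)} = 262$ ($f{\left(G,A \right)} = 4^{4} + 6 = 256 + 6 = 262$)
$440 f{\left(H,-11 \right)} = 440 \cdot 262 = 115280$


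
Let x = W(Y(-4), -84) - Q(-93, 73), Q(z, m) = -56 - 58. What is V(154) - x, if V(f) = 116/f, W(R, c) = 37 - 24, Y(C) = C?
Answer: -9721/77 ≈ -126.25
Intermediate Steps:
Q(z, m) = -114
W(R, c) = 13
x = 127 (x = 13 - 1*(-114) = 13 + 114 = 127)
V(154) - x = 116/154 - 1*127 = 116*(1/154) - 127 = 58/77 - 127 = -9721/77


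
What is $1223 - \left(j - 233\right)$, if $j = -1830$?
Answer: $3286$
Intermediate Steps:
$1223 - \left(j - 233\right) = 1223 - \left(-1830 - 233\right) = 1223 - -2063 = 1223 + 2063 = 3286$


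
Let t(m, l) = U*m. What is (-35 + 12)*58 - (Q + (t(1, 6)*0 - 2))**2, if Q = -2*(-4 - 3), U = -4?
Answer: -1478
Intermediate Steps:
t(m, l) = -4*m
Q = 14 (Q = -2*(-7) = 14)
(-35 + 12)*58 - (Q + (t(1, 6)*0 - 2))**2 = (-35 + 12)*58 - (14 + (-4*1*0 - 2))**2 = -23*58 - (14 + (-4*0 - 2))**2 = -1334 - (14 + (0 - 2))**2 = -1334 - (14 - 2)**2 = -1334 - 1*12**2 = -1334 - 1*144 = -1334 - 144 = -1478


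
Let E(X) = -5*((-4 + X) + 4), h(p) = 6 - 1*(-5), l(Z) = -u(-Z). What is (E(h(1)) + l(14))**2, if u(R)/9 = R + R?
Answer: 38809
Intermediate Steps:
u(R) = 18*R (u(R) = 9*(R + R) = 9*(2*R) = 18*R)
l(Z) = 18*Z (l(Z) = -18*(-Z) = -(-18)*Z = 18*Z)
h(p) = 11 (h(p) = 6 + 5 = 11)
E(X) = -5*X
(E(h(1)) + l(14))**2 = (-5*11 + 18*14)**2 = (-55 + 252)**2 = 197**2 = 38809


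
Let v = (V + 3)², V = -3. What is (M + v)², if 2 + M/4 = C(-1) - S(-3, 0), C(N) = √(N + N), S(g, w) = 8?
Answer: 1568 - 320*I*√2 ≈ 1568.0 - 452.55*I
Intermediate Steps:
C(N) = √2*√N (C(N) = √(2*N) = √2*√N)
M = -40 + 4*I*√2 (M = -8 + 4*(√2*√(-1) - 1*8) = -8 + 4*(√2*I - 8) = -8 + 4*(I*√2 - 8) = -8 + 4*(-8 + I*√2) = -8 + (-32 + 4*I*√2) = -40 + 4*I*√2 ≈ -40.0 + 5.6569*I)
v = 0 (v = (-3 + 3)² = 0² = 0)
(M + v)² = ((-40 + 4*I*√2) + 0)² = (-40 + 4*I*√2)²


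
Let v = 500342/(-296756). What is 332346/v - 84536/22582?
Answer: -556801791819136/2824680761 ≈ -1.9712e+5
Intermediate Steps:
v = -250171/148378 (v = 500342*(-1/296756) = -250171/148378 ≈ -1.6860)
332346/v - 84536/22582 = 332346/(-250171/148378) - 84536/22582 = 332346*(-148378/250171) - 84536*1/22582 = -49312834788/250171 - 42268/11291 = -556801791819136/2824680761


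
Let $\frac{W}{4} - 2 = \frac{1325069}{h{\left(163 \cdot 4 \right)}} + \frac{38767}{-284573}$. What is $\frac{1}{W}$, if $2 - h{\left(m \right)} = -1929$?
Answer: $\frac{549510463}{1512412089544} \approx 0.00036333$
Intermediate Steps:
$h{\left(m \right)} = 1931$ ($h{\left(m \right)} = 2 - -1929 = 2 + 1929 = 1931$)
$W = \frac{1512412089544}{549510463}$ ($W = 8 + 4 \left(\frac{1325069}{1931} + \frac{38767}{-284573}\right) = 8 + 4 \left(1325069 \cdot \frac{1}{1931} + 38767 \left(- \frac{1}{284573}\right)\right) = 8 + 4 \left(\frac{1325069}{1931} - \frac{38767}{284573}\right) = 8 + 4 \cdot \frac{377004001460}{549510463} = 8 + \frac{1508016005840}{549510463} = \frac{1512412089544}{549510463} \approx 2752.3$)
$\frac{1}{W} = \frac{1}{\frac{1512412089544}{549510463}} = \frac{549510463}{1512412089544}$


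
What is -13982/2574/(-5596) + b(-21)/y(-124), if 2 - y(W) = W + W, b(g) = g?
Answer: -74747671/900256500 ≈ -0.083029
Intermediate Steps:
y(W) = 2 - 2*W (y(W) = 2 - (W + W) = 2 - 2*W)
-13982/2574/(-5596) + b(-21)/y(-124) = -13982/2574/(-5596) - 21/(2 - 2*(-124)) = -13982*1/2574*(-1/5596) - 21/(2 + 248) = -6991/1287*(-1/5596) - 21/250 = 6991/7202052 - 21*1/250 = 6991/7202052 - 21/250 = -74747671/900256500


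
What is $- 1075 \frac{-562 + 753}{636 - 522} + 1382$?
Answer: $- \frac{47777}{114} \approx -419.1$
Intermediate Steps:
$- 1075 \frac{-562 + 753}{636 - 522} + 1382 = - 1075 \cdot \frac{191}{114} + 1382 = - 1075 \cdot 191 \cdot \frac{1}{114} + 1382 = \left(-1075\right) \frac{191}{114} + 1382 = - \frac{205325}{114} + 1382 = - \frac{47777}{114}$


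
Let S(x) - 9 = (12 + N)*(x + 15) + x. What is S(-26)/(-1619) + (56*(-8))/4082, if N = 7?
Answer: 98610/3304379 ≈ 0.029842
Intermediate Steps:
S(x) = 294 + 20*x (S(x) = 9 + ((12 + 7)*(x + 15) + x) = 9 + (19*(15 + x) + x) = 9 + ((285 + 19*x) + x) = 9 + (285 + 20*x) = 294 + 20*x)
S(-26)/(-1619) + (56*(-8))/4082 = (294 + 20*(-26))/(-1619) + (56*(-8))/4082 = (294 - 520)*(-1/1619) - 448*1/4082 = -226*(-1/1619) - 224/2041 = 226/1619 - 224/2041 = 98610/3304379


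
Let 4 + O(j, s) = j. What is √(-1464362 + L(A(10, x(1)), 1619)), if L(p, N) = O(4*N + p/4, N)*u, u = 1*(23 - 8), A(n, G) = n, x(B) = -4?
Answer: I*√5468978/2 ≈ 1169.3*I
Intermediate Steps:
O(j, s) = -4 + j
u = 15 (u = 1*15 = 15)
L(p, N) = -60 + 60*N + 15*p/4 (L(p, N) = (-4 + (4*N + p/4))*15 = (-4 + 4*N + p/4)*15 = -60 + 60*N + 15*p/4)
√(-1464362 + L(A(10, x(1)), 1619)) = √(-1464362 + (-60 + 60*1619 + (15/4)*10)) = √(-1464362 + (-60 + 97140 + 75/2)) = √(-1464362 + 194235/2) = √(-2734489/2) = I*√5468978/2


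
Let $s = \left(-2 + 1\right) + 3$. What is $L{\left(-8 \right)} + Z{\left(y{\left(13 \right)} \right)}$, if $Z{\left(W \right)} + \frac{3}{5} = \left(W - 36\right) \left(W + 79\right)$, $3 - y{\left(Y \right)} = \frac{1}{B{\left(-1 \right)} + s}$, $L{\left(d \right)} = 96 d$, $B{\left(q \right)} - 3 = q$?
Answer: $- \frac{278943}{80} \approx -3486.8$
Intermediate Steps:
$B{\left(q \right)} = 3 + q$
$s = 2$ ($s = -1 + 3 = 2$)
$y{\left(Y \right)} = \frac{11}{4}$ ($y{\left(Y \right)} = 3 - \frac{1}{\left(3 - 1\right) + 2} = 3 - \frac{1}{2 + 2} = 3 - \frac{1}{4} = \frac{11}{4}$)
$Z{\left(W \right)} = - \frac{3}{5} + \left(-36 + W\right) \left(79 + W\right)$ ($Z{\left(W \right)} = - \frac{3}{5} + \left(W - 36\right) \left(W + 79\right) = - \frac{3}{5} + \left(-36 + W\right) \left(79 + W\right)$)
$L{\left(-8 \right)} + Z{\left(y{\left(13 \right)} \right)} = 96 \left(-8\right) + \left(- \frac{14223}{5} + \left(\frac{11}{4}\right)^{2} + 43 \cdot \frac{11}{4}\right) = -768 + \left(- \frac{14223}{5} + \frac{121}{16} + \frac{473}{4}\right) = -768 - \frac{217503}{80} = - \frac{278943}{80}$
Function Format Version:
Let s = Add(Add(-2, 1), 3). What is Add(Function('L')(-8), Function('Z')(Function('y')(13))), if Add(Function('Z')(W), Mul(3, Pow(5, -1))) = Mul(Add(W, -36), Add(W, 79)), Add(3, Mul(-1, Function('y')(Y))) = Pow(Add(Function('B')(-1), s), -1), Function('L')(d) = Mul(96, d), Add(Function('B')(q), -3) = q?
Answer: Rational(-278943, 80) ≈ -3486.8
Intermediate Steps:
Function('B')(q) = Add(3, q)
s = 2 (s = Add(-1, 3) = 2)
Function('y')(Y) = Rational(11, 4) (Function('y')(Y) = Add(3, Mul(-1, Pow(Add(Add(3, -1), 2), -1))) = Add(3, Mul(-1, Pow(Add(2, 2), -1))) = Add(3, Mul(-1, Pow(4, -1))) = Add(3, Mul(-1, Rational(1, 4))) = Add(3, Rational(-1, 4)) = Rational(11, 4))
Function('Z')(W) = Add(Rational(-3, 5), Mul(Add(-36, W), Add(79, W))) (Function('Z')(W) = Add(Rational(-3, 5), Mul(Add(W, -36), Add(W, 79))) = Add(Rational(-3, 5), Mul(Add(-36, W), Add(79, W))))
Add(Function('L')(-8), Function('Z')(Function('y')(13))) = Add(Mul(96, -8), Add(Rational(-14223, 5), Pow(Rational(11, 4), 2), Mul(43, Rational(11, 4)))) = Add(-768, Add(Rational(-14223, 5), Rational(121, 16), Rational(473, 4))) = Add(-768, Rational(-217503, 80)) = Rational(-278943, 80)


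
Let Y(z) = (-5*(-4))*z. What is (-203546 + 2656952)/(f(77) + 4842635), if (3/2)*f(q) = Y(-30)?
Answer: 2453406/4842235 ≈ 0.50667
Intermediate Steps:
Y(z) = 20*z
f(q) = -400 (f(q) = 2*(20*(-30))/3 = (⅔)*(-600) = -400)
(-203546 + 2656952)/(f(77) + 4842635) = (-203546 + 2656952)/(-400 + 4842635) = 2453406/4842235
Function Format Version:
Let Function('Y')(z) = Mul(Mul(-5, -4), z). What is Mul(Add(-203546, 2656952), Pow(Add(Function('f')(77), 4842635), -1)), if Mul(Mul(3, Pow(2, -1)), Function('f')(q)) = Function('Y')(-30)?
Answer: Rational(2453406, 4842235) ≈ 0.50667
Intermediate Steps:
Function('Y')(z) = Mul(20, z)
Function('f')(q) = -400 (Function('f')(q) = Mul(Rational(2, 3), Mul(20, -30)) = Mul(Rational(2, 3), -600) = -400)
Mul(Add(-203546, 2656952), Pow(Add(Function('f')(77), 4842635), -1)) = Mul(Add(-203546, 2656952), Pow(Add(-400, 4842635), -1)) = Mul(2453406, Pow(4842235, -1)) = Mul(2453406, Rational(1, 4842235)) = Rational(2453406, 4842235)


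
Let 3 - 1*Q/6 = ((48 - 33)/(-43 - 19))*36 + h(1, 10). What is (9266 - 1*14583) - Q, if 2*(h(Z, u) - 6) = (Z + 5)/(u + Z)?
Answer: -1824221/341 ≈ -5349.6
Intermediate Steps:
h(Z, u) = 6 + (5 + Z)/(2*(Z + u)) (h(Z, u) = 6 + ((Z + 5)/(u + Z))/2 = 6 + ((5 + Z)/(Z + u))/2 = 6 + (5 + Z)/(2*(Z + u)))
Q = 11124/341 (Q = 18 - 6*(((48 - 33)/(-43 - 19))*36 + (5 + 12*10 + 13*1)/(2*(1 + 10))) = 18 - 6*((15/(-62))*36 + (½)*(5 + 120 + 13)/11) = 18 - 6*((15*(-1/62))*36 + (½)*(1/11)*138) = 18 - 6*(-15/62*36 + 69/11) = 18 - 6*(-270/31 + 69/11) = 18 - 6*(-831/341) = 18 + 4986/341 = 11124/341 ≈ 32.622)
(9266 - 1*14583) - Q = (9266 - 1*14583) - 1*11124/341 = (9266 - 14583) - 11124/341 = -5317 - 11124/341 = -1824221/341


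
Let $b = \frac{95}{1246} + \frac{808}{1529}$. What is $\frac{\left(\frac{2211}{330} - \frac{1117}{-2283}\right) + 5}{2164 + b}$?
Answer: $\frac{265081297327}{47073884718585} \approx 0.0056312$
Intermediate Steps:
$b = \frac{1152023}{1905134}$ ($b = 95 \cdot \frac{1}{1246} + 808 \cdot \frac{1}{1529} = \frac{95}{1246} + \frac{808}{1529} = \frac{1152023}{1905134} \approx 0.60469$)
$\frac{\left(\frac{2211}{330} - \frac{1117}{-2283}\right) + 5}{2164 + b} = \frac{\left(\frac{2211}{330} - \frac{1117}{-2283}\right) + 5}{2164 + \frac{1152023}{1905134}} = \frac{\left(2211 \cdot \frac{1}{330} - - \frac{1117}{2283}\right) + 5}{\frac{4123861999}{1905134}} = \left(\left(\frac{67}{10} + \frac{1117}{2283}\right) + 5\right) \frac{1905134}{4123861999} = \left(\frac{164131}{22830} + 5\right) \frac{1905134}{4123861999} = \frac{278281}{22830} \cdot \frac{1905134}{4123861999} = \frac{265081297327}{47073884718585}$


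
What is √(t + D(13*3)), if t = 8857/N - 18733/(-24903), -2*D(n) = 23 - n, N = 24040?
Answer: √90802191387920170/99778020 ≈ 3.0200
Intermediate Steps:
D(n) = -23/2 + n/2 (D(n) = -(23 - n)/2 = -23/2 + n/2)
t = 670907191/598668120 (t = 8857/24040 - 18733/(-24903) = 8857*(1/24040) - 18733*(-1/24903) = 8857/24040 + 18733/24903 = 670907191/598668120 ≈ 1.1207)
√(t + D(13*3)) = √(670907191/598668120 + (-23/2 + (13*3)/2)) = √(670907191/598668120 + (-23/2 + (½)*39)) = √(670907191/598668120 + (-23/2 + 39/2)) = √(670907191/598668120 + 8) = √(5460252151/598668120) = √90802191387920170/99778020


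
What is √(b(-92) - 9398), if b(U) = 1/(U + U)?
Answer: 3*I*√8838302/92 ≈ 96.943*I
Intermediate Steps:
b(U) = 1/(2*U)
√(b(-92) - 9398) = √((½)/(-92) - 9398) = √((½)*(-1/92) - 9398) = √(-1/184 - 9398) = √(-1729233/184) = 3*I*√8838302/92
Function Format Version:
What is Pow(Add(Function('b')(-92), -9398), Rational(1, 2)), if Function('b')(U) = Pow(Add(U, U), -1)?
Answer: Mul(Rational(3, 92), I, Pow(8838302, Rational(1, 2))) ≈ Mul(96.943, I)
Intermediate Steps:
Function('b')(U) = Mul(Rational(1, 2), Pow(U, -1)) (Function('b')(U) = Pow(Mul(2, U), -1) = Mul(Rational(1, 2), Pow(U, -1)))
Pow(Add(Function('b')(-92), -9398), Rational(1, 2)) = Pow(Add(Mul(Rational(1, 2), Pow(-92, -1)), -9398), Rational(1, 2)) = Pow(Add(Mul(Rational(1, 2), Rational(-1, 92)), -9398), Rational(1, 2)) = Pow(Add(Rational(-1, 184), -9398), Rational(1, 2)) = Pow(Rational(-1729233, 184), Rational(1, 2)) = Mul(Rational(3, 92), I, Pow(8838302, Rational(1, 2)))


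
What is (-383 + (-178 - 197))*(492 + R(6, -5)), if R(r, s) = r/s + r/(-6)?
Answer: -1856342/5 ≈ -3.7127e+5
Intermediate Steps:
R(r, s) = -r/6 + r/s (R(r, s) = r/s + r*(-⅙) = r/s - r/6 = -r/6 + r/s)
(-383 + (-178 - 197))*(492 + R(6, -5)) = (-383 + (-178 - 197))*(492 + (-⅙*6 + 6/(-5))) = (-383 - 375)*(492 + (-1 + 6*(-⅕))) = -758*(492 + (-1 - 6/5)) = -758*(492 - 11/5) = -758*2449/5 = -1856342/5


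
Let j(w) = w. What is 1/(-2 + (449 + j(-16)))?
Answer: 1/431 ≈ 0.0023202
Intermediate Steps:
1/(-2 + (449 + j(-16))) = 1/(-2 + (449 - 16)) = 1/(-2 + 433) = 1/431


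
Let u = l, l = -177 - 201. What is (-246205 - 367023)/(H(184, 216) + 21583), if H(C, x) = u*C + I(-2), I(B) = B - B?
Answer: 613228/47969 ≈ 12.784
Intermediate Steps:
l = -378
I(B) = 0
u = -378
H(C, x) = -378*C (H(C, x) = -378*C + 0 = -378*C)
(-246205 - 367023)/(H(184, 216) + 21583) = (-246205 - 367023)/(-378*184 + 21583) = -613228/(-69552 + 21583) = -613228/(-47969) = -613228*(-1/47969) = 613228/47969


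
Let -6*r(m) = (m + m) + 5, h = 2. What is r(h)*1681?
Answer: -5043/2 ≈ -2521.5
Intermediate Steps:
r(m) = -⅚ - m/3 (r(m) = -((m + m) + 5)/6 = -(2*m + 5)/6 = -(5 + 2*m)/6 = -⅚ - m/3)
r(h)*1681 = (-⅚ - ⅓*2)*1681 = (-⅚ - ⅔)*1681 = -3/2*1681 = -5043/2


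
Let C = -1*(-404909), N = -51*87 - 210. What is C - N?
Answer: 409556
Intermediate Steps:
N = -4647 (N = -4437 - 210 = -4647)
C = 404909
C - N = 404909 - 1*(-4647) = 404909 + 4647 = 409556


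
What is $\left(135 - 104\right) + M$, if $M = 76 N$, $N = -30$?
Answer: $-2249$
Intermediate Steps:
$M = -2280$ ($M = 76 \left(-30\right) = -2280$)
$\left(135 - 104\right) + M = \left(135 - 104\right) - 2280 = 31 - 2280 = -2249$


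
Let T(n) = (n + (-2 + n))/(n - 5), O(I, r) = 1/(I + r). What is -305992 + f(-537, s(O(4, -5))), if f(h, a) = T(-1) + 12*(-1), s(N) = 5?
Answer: -918010/3 ≈ -3.0600e+5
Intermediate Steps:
T(n) = (-2 + 2*n)/(-5 + n)
f(h, a) = -34/3 (f(h, a) = 2*(-1 - 1)/(-5 - 1) + 12*(-1) = 2*(-2)/(-6) - 12 = 2*(-⅙)*(-2) - 12 = ⅔ - 12 = -34/3)
-305992 + f(-537, s(O(4, -5))) = -305992 - 34/3 = -918010/3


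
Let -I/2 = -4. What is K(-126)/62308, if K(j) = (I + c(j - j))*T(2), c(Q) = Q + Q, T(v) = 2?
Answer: 4/15577 ≈ 0.00025679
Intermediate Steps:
I = 8 (I = -2*(-4) = 8)
c(Q) = 2*Q
K(j) = 16 (K(j) = (8 + 2*(j - j))*2 = (8 + 2*0)*2 = (8 + 0)*2 = 8*2 = 16)
K(-126)/62308 = 16/62308 = 16*(1/62308) = 4/15577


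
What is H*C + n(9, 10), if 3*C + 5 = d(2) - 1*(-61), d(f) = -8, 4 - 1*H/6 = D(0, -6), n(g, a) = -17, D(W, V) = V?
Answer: 943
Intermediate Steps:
H = 60 (H = 24 - 6*(-6) = 24 + 36 = 60)
C = 16 (C = -5/3 + (-8 - 1*(-61))/3 = -5/3 + (-8 + 61)/3 = -5/3 + (⅓)*53 = -5/3 + 53/3 = 16)
H*C + n(9, 10) = 60*16 - 17 = 960 - 17 = 943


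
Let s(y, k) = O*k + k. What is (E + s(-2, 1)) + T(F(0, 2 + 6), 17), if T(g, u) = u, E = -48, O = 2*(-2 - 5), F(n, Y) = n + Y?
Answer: -44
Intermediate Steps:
F(n, Y) = Y + n
O = -14 (O = 2*(-7) = -14)
s(y, k) = -13*k (s(y, k) = -14*k + k = -13*k)
(E + s(-2, 1)) + T(F(0, 2 + 6), 17) = (-48 - 13*1) + 17 = (-48 - 13) + 17 = -61 + 17 = -44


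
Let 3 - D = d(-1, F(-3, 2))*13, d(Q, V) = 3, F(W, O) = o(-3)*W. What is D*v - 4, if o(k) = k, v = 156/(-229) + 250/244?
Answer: -228550/13969 ≈ -16.361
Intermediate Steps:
v = 9593/27938 (v = 156*(-1/229) + 250*(1/244) = -156/229 + 125/122 = 9593/27938 ≈ 0.34337)
F(W, O) = -3*W
D = -36 (D = 3 - 3*13 = 3 - 1*39 = 3 - 39 = -36)
D*v - 4 = -36*9593/27938 - 4 = -172674/13969 - 4 = -228550/13969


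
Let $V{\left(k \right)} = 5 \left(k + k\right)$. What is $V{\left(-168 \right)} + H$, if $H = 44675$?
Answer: $42995$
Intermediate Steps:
$V{\left(k \right)} = 10 k$ ($V{\left(k \right)} = 5 \cdot 2 k = 10 k$)
$V{\left(-168 \right)} + H = 10 \left(-168\right) + 44675 = -1680 + 44675 = 42995$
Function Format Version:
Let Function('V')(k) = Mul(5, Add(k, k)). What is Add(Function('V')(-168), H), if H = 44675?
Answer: 42995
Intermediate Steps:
Function('V')(k) = Mul(10, k) (Function('V')(k) = Mul(5, Mul(2, k)) = Mul(10, k))
Add(Function('V')(-168), H) = Add(Mul(10, -168), 44675) = Add(-1680, 44675) = 42995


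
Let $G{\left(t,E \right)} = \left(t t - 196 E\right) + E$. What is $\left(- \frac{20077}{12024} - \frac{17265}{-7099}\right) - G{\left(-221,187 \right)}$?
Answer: $- \frac{1056330193639}{85358376} \approx -12375.0$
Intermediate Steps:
$G{\left(t,E \right)} = t^{2} - 195 E$ ($G{\left(t,E \right)} = \left(t^{2} - 196 E\right) + E = t^{2} - 195 E$)
$\left(- \frac{20077}{12024} - \frac{17265}{-7099}\right) - G{\left(-221,187 \right)} = \left(- \frac{20077}{12024} - \frac{17265}{-7099}\right) - \left(\left(-221\right)^{2} - 36465\right) = \left(\left(-20077\right) \frac{1}{12024} - - \frac{17265}{7099}\right) - \left(48841 - 36465\right) = \left(- \frac{20077}{12024} + \frac{17265}{7099}\right) - 12376 = \frac{65067737}{85358376} - 12376 = - \frac{1056330193639}{85358376}$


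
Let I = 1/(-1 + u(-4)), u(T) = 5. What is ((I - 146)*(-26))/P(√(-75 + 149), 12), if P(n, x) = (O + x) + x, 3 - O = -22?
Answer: 7579/98 ≈ 77.337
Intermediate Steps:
O = 25 (O = 3 - 1*(-22) = 3 + 22 = 25)
P(n, x) = 25 + 2*x (P(n, x) = (25 + x) + x = 25 + 2*x)
I = ¼ (I = 1/(-1 + 5) = 1/4 = ¼ ≈ 0.25000)
((I - 146)*(-26))/P(√(-75 + 149), 12) = ((¼ - 146)*(-26))/(25 + 2*12) = (-583/4*(-26))/(25 + 24) = (7579/2)/49 = (7579/2)*(1/49) = 7579/98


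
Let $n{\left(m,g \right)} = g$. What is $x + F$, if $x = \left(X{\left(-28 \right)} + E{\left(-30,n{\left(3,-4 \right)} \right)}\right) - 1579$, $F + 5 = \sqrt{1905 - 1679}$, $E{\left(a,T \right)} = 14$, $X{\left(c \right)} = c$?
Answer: $-1598 + \sqrt{226} \approx -1583.0$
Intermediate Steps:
$F = -5 + \sqrt{226}$ ($F = -5 + \sqrt{1905 - 1679} = -5 + \sqrt{226} \approx 10.033$)
$x = -1593$ ($x = \left(-28 + 14\right) - 1579 = -14 - 1579 = -1593$)
$x + F = -1593 - \left(5 - \sqrt{226}\right) = -1598 + \sqrt{226}$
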